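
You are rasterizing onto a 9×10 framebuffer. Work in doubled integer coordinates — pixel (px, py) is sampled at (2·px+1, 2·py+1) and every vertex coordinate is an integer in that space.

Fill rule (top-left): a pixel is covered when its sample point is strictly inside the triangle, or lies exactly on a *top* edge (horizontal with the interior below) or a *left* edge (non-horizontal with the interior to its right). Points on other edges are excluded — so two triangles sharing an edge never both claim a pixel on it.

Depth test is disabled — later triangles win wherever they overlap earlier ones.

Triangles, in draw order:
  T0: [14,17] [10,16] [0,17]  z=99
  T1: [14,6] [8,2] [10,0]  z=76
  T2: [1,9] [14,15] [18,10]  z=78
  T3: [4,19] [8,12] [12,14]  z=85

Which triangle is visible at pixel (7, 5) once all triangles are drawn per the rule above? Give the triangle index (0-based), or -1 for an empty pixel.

T0:
  2·area = 14  (B↔C swapped to make it positive)
  edge (14, 17)→(0, 17): d=(-14,0) right/bottom  bias=-1
  edge (0, 17)→(10, 16): d=(10,-1) top-left  bias=+0
  edge (10, 16)→(14, 17): d=(4,1) right/bottom  bias=-1
    (0,8)@(1, 17): e=[0,1,13] → .  [on edge]
    (1,8)@(3, 17): e=[0,3,11] → .  [on edge]
    (2,8)@(5, 17): e=[0,5,9] → .  [on edge]
    (3,8)@(7, 17): e=[0,7,7] → .  [on edge]
    (4,8)@(9, 17): e=[0,9,5] → .  [on edge]
    (5,8)@(11, 17): e=[0,11,3] → .  [on edge]
    (6,8)@(13, 17): e=[0,13,1] → .  [on edge]
    (7,8)@(15, 17): e=[0,15,-1] → .  [on edge]
    (8,8)@(17, 17): e=[0,17,-3] → .  [on edge]
  covered (0 px):
    . . . . . . . . .
    . . . . . . . . .
    . . . . . . . . .
    . . . . . . . . .
    . . . . . . . . .
    . . . . . . . . .
    . . . . . . . . .
    . . . . . . . . .
    . . . . . . . . .
    . . . . . . . . .
T1:
  2·area = 20
  edge (14, 6)→(8, 2): d=(-6,-4) top-left  bias=+0
  edge (8, 2)→(10, 0): d=(2,-2) top-left  bias=+0
  edge (10, 0)→(14, 6): d=(4,6) right/bottom  bias=-1
    (4,0)@(9, 1): e=[10,0,10] → X  [on edge]
    (5,0)@(11, 1): e=[18,4,-2] → .
    (3,1)@(7, 3): e=[-10,0,30] → .  [on edge]
    (4,1)@(9, 3): e=[-2,4,18] → .
    (5,1)@(11, 3): e=[6,8,6] → X
    (6,1)@(13, 3): e=[14,12,-6] → .
    (2,2)@(5, 5): e=[-30,0,50] → .  [on edge]
    (5,2)@(11, 5): e=[-6,12,14] → .
    (6,2)@(13, 5): e=[2,16,2] → X
    (7,2)@(15, 5): e=[10,20,-10] → .
    (1,3)@(3, 7): e=[-50,0,70] → .  [on edge]
    (6,3)@(13, 7): e=[-10,20,10] → .
    (0,4)@(1, 9): e=[-70,0,90] → .  [on edge]
  covered (3 px):
    . . . . X . . . .
    . . . . . X . . .
    . . . . . . X . .
    . . . . . . . . .
    . . . . . . . . .
    . . . . . . . . .
    . . . . . . . . .
    . . . . . . . . .
    . . . . . . . . .
    . . . . . . . . .
T2:
  2·area = 89  (B↔C swapped to make it positive)
  edge (1, 9)→(18, 10): d=(17,1) right/bottom  bias=-1
  edge (18, 10)→(14, 15): d=(-4,5) right/bottom  bias=-1
  edge (14, 15)→(1, 9): d=(-13,-6) top-left  bias=+0
    (0,4)@(1, 9): e=[0,89,0] → .  [on edge]
    (3,5)@(7, 11): e=[28,51,10] → X
    (4,5)@(9, 11): e=[26,41,22] → X
    (5,5)@(11, 11): e=[24,31,34] → X
    (6,5)@(13, 11): e=[22,21,46] → X
    (7,5)@(15, 11): e=[20,11,58] → X
    (8,5)@(17, 11): e=[18,1,70] → X
    (3,6)@(7, 13): e=[62,43,-16] → .
    (4,6)@(9, 13): e=[60,33,-4] → .
    (5,6)@(11, 13): e=[58,23,8] → X
    (8,6)@(17, 13): e=[52,-7,44] → .
    (5,7)@(11, 15): e=[92,15,-18] → .
  covered (9 px):
    . . . . . . . . .
    . . . . . . . . .
    . . . . . . . . .
    . . . . . . . . .
    . . . . . . . . .
    . . . X X X X X X
    . . . . . X X X .
    . . . . . . . . .
    . . . . . . . . .
    . . . . . . . . .
T3:
  2·area = 36
  edge (4, 19)→(8, 12): d=(4,-7) top-left  bias=+0
  edge (8, 12)→(12, 14): d=(4,2) right/bottom  bias=-1
  edge (12, 14)→(4, 19): d=(-8,5) right/bottom  bias=-1
    (4,6)@(9, 13): e=[11,2,23] → X
    (5,6)@(11, 13): e=[25,-2,13] → .
    (3,7)@(7, 15): e=[5,14,17] → X
    (5,7)@(11, 15): e=[33,6,-3] → .
    (3,8)@(7, 17): e=[13,22,1] → X
    (4,8)@(9, 17): e=[27,18,-9] → .
    (3,9)@(7, 19): e=[21,30,-15] → .
  covered (4 px):
    . . . . . . . . .
    . . . . . . . . .
    . . . . . . . . .
    . . . . . . . . .
    . . . . . . . . .
    . . . . . . . . .
    . . . . X . . . .
    . . . X X . . . .
    . . . X . . . . .
    . . . . . . . . .

Z-buffer (winner per pixel, '.' = empty):
  . . . . 1 . . . .
  . . . . . 1 . . .
  . . . . . . 1 . .
  . . . . . . . . .
  . . . . . . . . .
  . . . 2 2 2 2 2 2
  . . . . 3 2 2 2 .
  . . . 3 3 . . . .
  . . . 3 . . . . .
  . . . . . . . . .

Answer: 2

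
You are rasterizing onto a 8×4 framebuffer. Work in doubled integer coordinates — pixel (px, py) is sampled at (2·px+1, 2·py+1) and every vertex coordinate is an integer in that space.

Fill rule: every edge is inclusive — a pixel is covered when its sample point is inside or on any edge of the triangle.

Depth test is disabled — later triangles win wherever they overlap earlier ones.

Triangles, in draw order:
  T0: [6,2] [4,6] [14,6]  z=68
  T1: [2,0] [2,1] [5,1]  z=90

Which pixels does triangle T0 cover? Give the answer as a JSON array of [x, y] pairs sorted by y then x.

T0:
  2·area = 40  (B↔C swapped to make it positive)
  edge (6, 2)→(14, 6): d=(8,4) inclusive
  edge (14, 6)→(4, 6): d=(-10,0) inclusive
  edge (4, 6)→(6, 2): d=(2,-4) inclusive
    (3,1)@(7, 3): e=[4,30,6] → #
    (4,1)@(9, 3): e=[-4,30,14] → ·
    (2,2)@(5, 5): e=[28,10,2] → #
    (4,2)@(9, 5): e=[12,10,18] → #
    (5,2)@(11, 5): e=[4,10,26] → #
    (6,2)@(13, 5): e=[-4,10,34] → ·
    (2,3)@(5, 7): e=[44,-10,6] → ·
    (3,3)@(7, 7): e=[36,-10,14] → ·
    (4,3)@(9, 7): e=[28,-10,22] → ·
    (5,3)@(11, 7): e=[20,-10,30] → ·
  covered (5 px):
    · · · · · · · ·
    · · · # · · · ·
    · · # # # # · ·
    · · · · · · · ·
T1:
  2·area = 3  (B↔C swapped to make it positive)
  edge (2, 0)→(5, 1): d=(3,1) inclusive
  edge (5, 1)→(2, 1): d=(-3,0) inclusive
  edge (2, 1)→(2, 0): d=(0,-1) inclusive
    (0,0)@(1, 1): e=[4,0,-1] → ·  [on edge]
    (1,0)@(3, 1): e=[2,0,1] → #  [on edge]
    (2,0)@(5, 1): e=[0,0,3] → #  [on edge]
    (3,0)@(7, 1): e=[-2,0,5] → ·  [on edge]
    (4,0)@(9, 1): e=[-4,0,7] → ·  [on edge]
    (5,0)@(11, 1): e=[-6,0,9] → ·  [on edge]
    (6,0)@(13, 1): e=[-8,0,11] → ·  [on edge]
    (7,0)@(15, 1): e=[-10,0,13] → ·  [on edge]
    (1,1)@(3, 3): e=[8,-6,1] → ·
    (2,1)@(5, 3): e=[6,-6,3] → ·
    (5,1)@(11, 3): e=[0,-6,9] → ·  [on edge]
  covered (2 px):
    · # # · · · · ·
    · · · · · · · ·
    · · · · · · · ·
    · · · · · · · ·

Result: [[3,1],[2,2],[3,2],[4,2],[5,2]]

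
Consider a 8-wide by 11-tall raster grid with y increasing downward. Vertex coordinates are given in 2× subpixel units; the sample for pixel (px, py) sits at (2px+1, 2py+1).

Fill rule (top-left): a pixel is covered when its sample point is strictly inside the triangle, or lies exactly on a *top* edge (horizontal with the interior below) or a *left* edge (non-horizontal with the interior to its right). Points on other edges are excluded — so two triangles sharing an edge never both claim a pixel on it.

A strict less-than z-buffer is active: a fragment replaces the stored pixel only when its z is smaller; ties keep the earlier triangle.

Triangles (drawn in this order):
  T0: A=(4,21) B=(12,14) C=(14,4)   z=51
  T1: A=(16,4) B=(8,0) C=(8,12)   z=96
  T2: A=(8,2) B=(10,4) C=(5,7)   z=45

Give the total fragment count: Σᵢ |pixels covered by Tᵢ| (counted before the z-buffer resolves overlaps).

T0:
  2·area = 66  (B↔C swapped to make it positive)
  edge (4, 21)→(14, 4): d=(10,-17) top-left  bias=+0
  edge (14, 4)→(12, 14): d=(-2,10) right/bottom  bias=-1
  edge (12, 14)→(4, 21): d=(-8,7) right/bottom  bias=-1
    (6,3)@(13, 7): e=[13,4,49] → █
    (7,3)@(15, 7): e=[47,-16,35] → ·
    (6,4)@(13, 9): e=[33,0,33] → ·  [on edge]
    (5,5)@(11, 11): e=[19,16,31] → █
    (6,5)@(13, 11): e=[53,-4,17] → ·
    (4,6)@(9, 13): e=[5,32,29] → █
    (6,6)@(13, 13): e=[73,-8,1] → ·
    (4,7)@(9, 15): e=[25,28,13] → █
    (5,7)@(11, 15): e=[59,8,-1] → ·
    (3,8)@(7, 17): e=[11,44,11] → █
    (4,8)@(9, 17): e=[45,24,-3] → ·
    (3,9)@(7, 19): e=[31,40,-5] → ·
    (5,9)@(11, 19): e=[99,0,-33] → ·  [on edge]
  covered (6 px):
    · · · · · · · ·
    · · · · · · · ·
    · · · · · · · ·
    · · · · · · █ ·
    · · · · · · · ·
    · · · · · █ · ·
    · · · · █ █ · ·
    · · · · █ · · ·
    · · · █ · · · ·
    · · · · · · · ·
    · · · · · · · ·
T1:
  2·area = 96  (B↔C swapped to make it positive)
  edge (16, 4)→(8, 12): d=(-8,8) right/bottom  bias=-1
  edge (8, 12)→(8, 0): d=(0,-12) top-left  bias=+0
  edge (8, 0)→(16, 4): d=(8,4) right/bottom  bias=-1
    (4,0)@(9, 1): e=[80,12,4] → █
    (5,0)@(11, 1): e=[64,36,-4] → ·
    (4,1)@(9, 3): e=[64,12,20] → █
    (5,1)@(11, 3): e=[48,36,12] → █
    (6,1)@(13, 3): e=[32,60,4] → █
    (7,1)@(15, 3): e=[16,84,-4] → ·
    (4,2)@(9, 5): e=[48,12,36] → █
    (7,2)@(15, 5): e=[0,84,12] → ·  [on edge]
    (4,3)@(9, 7): e=[32,12,52] → █
    (6,3)@(13, 7): e=[0,60,36] → ·  [on edge]
    (4,4)@(9, 9): e=[16,12,68] → █
    (5,4)@(11, 9): e=[0,36,60] → ·  [on edge]
    (4,5)@(9, 11): e=[0,12,84] → ·  [on edge]
    (3,6)@(7, 13): e=[0,-12,108] → ·  [on edge]
    (2,7)@(5, 15): e=[0,-36,132] → ·  [on edge]
    (1,8)@(3, 17): e=[0,-60,156] → ·  [on edge]
    (0,9)@(1, 19): e=[0,-84,180] → ·  [on edge]
  covered (10 px):
    · · · · █ · · ·
    · · · · █ █ █ ·
    · · · · █ █ █ ·
    · · · · █ █ · ·
    · · · · █ · · ·
    · · · · · · · ·
    · · · · · · · ·
    · · · · · · · ·
    · · · · · · · ·
    · · · · · · · ·
    · · · · · · · ·
T2:
  2·area = 16
  edge (8, 2)→(10, 4): d=(2,2) right/bottom  bias=-1
  edge (10, 4)→(5, 7): d=(-5,3) right/bottom  bias=-1
  edge (5, 7)→(8, 2): d=(3,-5) top-left  bias=+0
    (3,0)@(7, 1): e=[0,24,-8] → ·  [on edge]
    (7,0)@(15, 1): e=[-16,0,32] → ·  [on edge]
    (4,1)@(9, 3): e=[0,8,8] → ·  [on edge]
    (3,2)@(7, 5): e=[8,4,4] → █
    (4,2)@(9, 5): e=[4,-2,14] → ·
    (5,2)@(11, 5): e=[0,-8,24] → ·  [on edge]
    (2,3)@(5, 7): e=[16,0,0] → ·  [on edge]
    (3,3)@(7, 7): e=[12,-6,10] → ·
    (6,3)@(13, 7): e=[0,-24,40] → ·  [on edge]
    (7,4)@(15, 9): e=[0,-40,56] → ·  [on edge]
  covered (1 px):
    · · · · · · · ·
    · · · · · · · ·
    · · · █ · · · ·
    · · · · · · · ·
    · · · · · · · ·
    · · · · · · · ·
    · · · · · · · ·
    · · · · · · · ·
    · · · · · · · ·
    · · · · · · · ·
    · · · · · · · ·

Final: 17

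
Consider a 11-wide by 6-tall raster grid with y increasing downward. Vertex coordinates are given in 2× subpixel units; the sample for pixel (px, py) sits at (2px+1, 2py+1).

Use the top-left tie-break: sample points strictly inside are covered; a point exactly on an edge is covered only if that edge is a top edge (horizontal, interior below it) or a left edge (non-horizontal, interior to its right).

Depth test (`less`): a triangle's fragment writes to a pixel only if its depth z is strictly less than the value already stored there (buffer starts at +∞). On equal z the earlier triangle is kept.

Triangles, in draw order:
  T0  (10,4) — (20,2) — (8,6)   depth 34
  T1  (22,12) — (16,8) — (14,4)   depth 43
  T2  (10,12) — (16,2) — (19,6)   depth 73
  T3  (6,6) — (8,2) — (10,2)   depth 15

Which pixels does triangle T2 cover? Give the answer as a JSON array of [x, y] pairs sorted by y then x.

T0:
  2·area = 16
  edge (10, 4)→(20, 2): d=(10,-2) top-left  bias=+0
  edge (20, 2)→(8, 6): d=(-12,4) right/bottom  bias=-1
  edge (8, 6)→(10, 4): d=(2,-2) top-left  bias=+0
    (6,0)@(13, 1): e=[-24,40,0] → ·  [on edge]
    (5,1)@(11, 3): e=[-8,24,0] → ·  [on edge]
    (7,1)@(15, 3): e=[0,8,8] → #  [on edge]
    (8,1)@(17, 3): e=[4,0,12] → ·  [on edge]
    (2,2)@(5, 5): e=[0,24,-8] → ·  [on edge]
    (4,2)@(9, 5): e=[8,8,0] → #  [on edge]
    (5,2)@(11, 5): e=[12,0,4] → ·  [on edge]
    (7,2)@(15, 5): e=[20,-16,12] → ·
    (2,3)@(5, 7): e=[20,0,-4] → ·  [on edge]
    (3,3)@(7, 7): e=[24,-8,0] → ·  [on edge]
    (4,3)@(9, 7): e=[28,-16,4] → ·
    (2,4)@(5, 9): e=[40,-24,0] → ·  [on edge]
    (1,5)@(3, 11): e=[56,-40,0] → ·  [on edge]
  covered (2 px):
    · · · · · · · · · · ·
    · · · · · · · # · · ·
    · · · · # · · · · · ·
    · · · · · · · · · · ·
    · · · · · · · · · · ·
    · · · · · · · · · · ·
T1:
  2·area = 16
  edge (22, 12)→(16, 8): d=(-6,-4) top-left  bias=+0
  edge (16, 8)→(14, 4): d=(-2,-4) top-left  bias=+0
  edge (14, 4)→(22, 12): d=(8,8) right/bottom  bias=-1
    (5,0)@(11, 1): e=[22,-6,0] → ·  [on edge]
    (6,1)@(13, 3): e=[18,-2,0] → ·  [on edge]
    (7,2)@(15, 5): e=[14,2,0] → ·  [on edge]
    (8,3)@(17, 7): e=[10,6,0] → ·  [on edge]
    (9,4)@(19, 9): e=[6,10,0] → ·  [on edge]
    (10,5)@(21, 11): e=[2,14,0] → ·  [on edge]
  covered (0 px):
    · · · · · · · · · · ·
    · · · · · · · · · · ·
    · · · · · · · · · · ·
    · · · · · · · · · · ·
    · · · · · · · · · · ·
    · · · · · · · · · · ·
T2:
  2·area = 54
  edge (10, 12)→(16, 2): d=(6,-10) top-left  bias=+0
  edge (16, 2)→(19, 6): d=(3,4) right/bottom  bias=-1
  edge (19, 6)→(10, 12): d=(-9,6) right/bottom  bias=-1
    (7,2)@(15, 5): e=[8,13,33] → #
    (8,2)@(17, 5): e=[28,5,21] → #
    (9,2)@(19, 5): e=[48,-3,9] → ·
    (6,3)@(13, 7): e=[0,27,27] → #  [on edge]
    (9,3)@(19, 7): e=[60,3,-9] → ·
    (6,4)@(13, 9): e=[12,33,9] → #
    (7,4)@(15, 9): e=[32,25,-3] → ·
    (8,4)@(17, 9): e=[52,17,-15] → ·
    (5,5)@(11, 11): e=[4,47,3] → #
    (6,5)@(13, 11): e=[24,39,-9] → ·
  covered (7 px):
    · · · · · · · · · · ·
    · · · · · · · · · · ·
    · · · · · · · # # · ·
    · · · · · · # # # · ·
    · · · · · · # · · · ·
    · · · · · # · · · · ·
T3:
  2·area = 8
  edge (6, 6)→(8, 2): d=(2,-4) top-left  bias=+0
  edge (8, 2)→(10, 2): d=(2,0) top-left  bias=+0
  edge (10, 2)→(6, 6): d=(-4,4) right/bottom  bias=-1
    (5,0)@(11, 1): e=[10,-2,0] → ·  [on edge]
    (4,1)@(9, 3): e=[6,2,0] → ·  [on edge]
    (3,2)@(7, 5): e=[2,6,0] → ·  [on edge]
    (2,3)@(5, 7): e=[-2,10,0] → ·  [on edge]
    (1,4)@(3, 9): e=[-6,14,0] → ·  [on edge]
    (0,5)@(1, 11): e=[-10,18,0] → ·  [on edge]
  covered (0 px):
    · · · · · · · · · · ·
    · · · · · · · · · · ·
    · · · · · · · · · · ·
    · · · · · · · · · · ·
    · · · · · · · · · · ·
    · · · · · · · · · · ·

Result: [[7,2],[8,2],[6,3],[7,3],[8,3],[6,4],[5,5]]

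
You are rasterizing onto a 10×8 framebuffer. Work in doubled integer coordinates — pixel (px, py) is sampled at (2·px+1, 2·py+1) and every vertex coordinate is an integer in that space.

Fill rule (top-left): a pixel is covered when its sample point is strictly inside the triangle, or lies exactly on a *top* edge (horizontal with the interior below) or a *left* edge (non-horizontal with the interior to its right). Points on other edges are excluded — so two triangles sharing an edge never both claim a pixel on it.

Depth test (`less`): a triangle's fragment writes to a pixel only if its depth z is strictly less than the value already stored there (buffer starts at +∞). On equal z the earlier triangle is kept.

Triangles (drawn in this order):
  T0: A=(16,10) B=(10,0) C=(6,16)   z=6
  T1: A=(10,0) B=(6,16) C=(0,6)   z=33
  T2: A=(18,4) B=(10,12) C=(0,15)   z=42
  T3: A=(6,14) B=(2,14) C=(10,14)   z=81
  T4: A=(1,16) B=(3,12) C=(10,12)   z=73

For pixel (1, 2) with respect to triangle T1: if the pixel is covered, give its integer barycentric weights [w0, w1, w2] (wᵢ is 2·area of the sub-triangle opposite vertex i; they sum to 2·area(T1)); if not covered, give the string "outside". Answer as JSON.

T0:
  2·area = 136  (B↔C swapped to make it positive)
  edge (16, 10)→(6, 16): d=(-10,6) right/bottom  bias=-1
  edge (6, 16)→(10, 0): d=(4,-16) top-left  bias=+0
  edge (10, 0)→(16, 10): d=(6,10) right/bottom  bias=-1
    (5,1)@(11, 3): e=[100,28,8] → █
    (6,1)@(13, 3): e=[88,60,-12] → ·
    (4,2)@(9, 5): e=[92,4,40] → █
    (6,2)@(13, 5): e=[68,68,0] → ·  [on edge]
    (4,3)@(9, 7): e=[72,12,52] → █
    (6,3)@(13, 7): e=[48,76,12] → █
    (7,3)@(15, 7): e=[36,108,-8] → ·
    (4,4)@(9, 9): e=[52,20,64] → █
    (7,4)@(15, 9): e=[16,116,4] → █
    (8,4)@(17, 9): e=[4,148,-16] → ·
    (4,5)@(9, 11): e=[32,28,76] → █
    (7,5)@(15, 11): e=[-4,124,16] → ·
    (5,6)@(11, 13): e=[0,68,68] → ·  [on edge]
    (9,7)@(19, 15): e=[-68,204,0] → ·  [on edge]
  covered (16 px):
    · · · · · · · · · ·
    · · · · · █ · · · ·
    · · · · █ █ · · · ·
    · · · · █ █ █ · · ·
    · · · · █ █ █ █ · ·
    · · · · █ █ █ · · ·
    · · · █ █ · · · · ·
    · · · █ · · · · · ·
T1:
  2·area = 136
  edge (10, 0)→(6, 16): d=(-4,16) right/bottom  bias=-1
  edge (6, 16)→(0, 6): d=(-6,-10) top-left  bias=+0
  edge (0, 6)→(10, 0): d=(10,-6) top-left  bias=+0
    (4,0)@(9, 1): e=[12,120,4] → █
    (5,0)@(11, 1): e=[-20,140,16] → ·
    (2,1)@(5, 3): e=[68,68,0] → █  [on edge]
    (3,1)@(7, 3): e=[36,88,12] → █
    (5,1)@(11, 3): e=[-28,128,36] → ·
    (1,2)@(3, 5): e=[92,36,8] → █
    (4,2)@(9, 5): e=[-4,96,44] → ·
    (0,3)@(1, 7): e=[116,4,16] → █
    (4,3)@(9, 7): e=[-12,84,64] → ·
    (0,4)@(1, 9): e=[108,-8,36] → ·
    (1,4)@(3, 9): e=[76,12,48] → █
    (4,4)@(9, 9): e=[-20,72,84] → ·
    (1,5)@(3, 11): e=[68,0,68] → █  [on edge]
  covered (18 px):
    · · · · █ · · · · ·
    · · █ █ █ · · · · ·
    · █ █ █ · · · · · ·
    █ █ █ █ · · · · · ·
    · █ █ █ · · · · · ·
    · █ █ █ · · · · · ·
    · · █ · · · · · · ·
    · · · · · · · · · ·
T2:
  2·area = 56
  edge (18, 4)→(10, 12): d=(-8,8) right/bottom  bias=-1
  edge (10, 12)→(0, 15): d=(-10,3) right/bottom  bias=-1
  edge (0, 15)→(18, 4): d=(18,-11) top-left  bias=+0
    (9,1)@(19, 3): e=[0,63,-7] → ·  [on edge]
    (8,2)@(17, 5): e=[0,49,7] → ·  [on edge]
    (7,3)@(15, 7): e=[0,35,21] → ·  [on edge]
    (5,4)@(11, 9): e=[16,27,13] → █
    (6,4)@(13, 9): e=[0,21,35] → ·  [on edge]
    (3,5)@(7, 11): e=[32,19,5] → █
    (4,5)@(9, 11): e=[16,13,27] → █
    (5,5)@(11, 11): e=[0,7,49] → ·  [on edge]
    (2,6)@(5, 13): e=[32,5,19] → █
    (3,6)@(7, 13): e=[16,-1,41] → ·
    (4,6)@(9, 13): e=[0,-7,63] → ·  [on edge]
    (2,7)@(5, 15): e=[16,-15,55] → ·
    (3,7)@(7, 15): e=[0,-21,77] → ·  [on edge]
  covered (4 px):
    · · · · · · · · · ·
    · · · · · · · · · ·
    · · · · · · · · · ·
    · · · · · · · · · ·
    · · · · · █ · · · ·
    · · · █ █ · · · · ·
    · · █ · · · · · · ·
    · · · · · · · · · ·
T3:
  degenerate (2·area = 0) — covers nothing
T4:
  2·area = 28
  edge (1, 16)→(3, 12): d=(2,-4) top-left  bias=+0
  edge (3, 12)→(10, 12): d=(7,0) top-left  bias=+0
  edge (10, 12)→(1, 16): d=(-9,4) right/bottom  bias=-1
    (1,6)@(3, 13): e=[2,7,19] → █
    (2,6)@(5, 13): e=[10,7,11] → █
    (3,6)@(7, 13): e=[18,7,3] → █
    (4,6)@(9, 13): e=[26,7,-5] → ·
    (1,7)@(3, 15): e=[6,21,1] → █
    (2,7)@(5, 15): e=[14,21,-7] → ·
    (3,7)@(7, 15): e=[22,21,-15] → ·
  covered (4 px):
    · · · · · · · · · ·
    · · · · · · · · · ·
    · · · · · · · · · ·
    · · · · · · · · · ·
    · · · · · · · · · ·
    · · · · · · · · · ·
    · █ █ █ · · · · · ·
    · █ · · · · · · · ·

Answer: [36,8,92]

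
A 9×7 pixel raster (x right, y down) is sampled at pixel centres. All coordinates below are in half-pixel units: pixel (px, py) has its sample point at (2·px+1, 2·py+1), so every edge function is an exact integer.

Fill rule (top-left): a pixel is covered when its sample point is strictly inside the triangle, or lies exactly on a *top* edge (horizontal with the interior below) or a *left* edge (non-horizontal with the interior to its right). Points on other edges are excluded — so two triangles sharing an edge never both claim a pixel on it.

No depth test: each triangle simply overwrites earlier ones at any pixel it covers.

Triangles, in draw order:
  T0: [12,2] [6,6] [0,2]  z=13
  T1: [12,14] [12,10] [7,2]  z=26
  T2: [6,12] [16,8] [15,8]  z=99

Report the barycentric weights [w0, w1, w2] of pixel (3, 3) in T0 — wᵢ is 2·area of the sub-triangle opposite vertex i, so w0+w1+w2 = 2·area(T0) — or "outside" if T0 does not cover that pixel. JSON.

T0:
  2·area = 48
  edge (12, 2)→(6, 6): d=(-6,4) right/bottom  bias=-1
  edge (6, 6)→(0, 2): d=(-6,-4) top-left  bias=+0
  edge (0, 2)→(12, 2): d=(12,0) top-left  bias=+0
    (1,1)@(3, 3): e=[30,6,12] → X
    (2,1)@(5, 3): e=[22,14,12] → X
    (3,1)@(7, 3): e=[14,22,12] → X
    (4,1)@(9, 3): e=[6,30,12] → X
    (5,1)@(11, 3): e=[-2,38,12] → .
    (1,2)@(3, 5): e=[18,-6,36] → .
    (2,2)@(5, 5): e=[10,2,36] → X
    (4,2)@(9, 5): e=[-6,18,36] → .
    (2,3)@(5, 7): e=[-2,-10,60] → .
    (3,3)@(7, 7): e=[-10,-2,60] → .
  covered (6 px):
    . . . . . . . . .
    . X X X X . . . .
    . . X X . . . . .
    . . . . . . . . .
    . . . . . . . . .
    . . . . . . . . .
    . . . . . . . . .
T1:
  2·area = 20  (B↔C swapped to make it positive)
  edge (12, 14)→(7, 2): d=(-5,-12) top-left  bias=+0
  edge (7, 2)→(12, 10): d=(5,8) right/bottom  bias=-1
  edge (12, 10)→(12, 14): d=(0,4) right/bottom  bias=-1
    (5,4)@(11, 9): e=[13,3,4] → X
    (6,4)@(13, 9): e=[37,-13,-4] → .
    (5,5)@(11, 11): e=[3,13,4] → X
    (6,5)@(13, 11): e=[27,-3,-4] → .
    (5,6)@(11, 13): e=[-7,23,4] → .
  covered (2 px):
    . . . . . . . . .
    . . . . . . . . .
    . . . . . . . . .
    . . . . . . . . .
    . . . . . X . . .
    . . . . . X . . .
    . . . . . . . . .
T2:
  2·area = 4  (B↔C swapped to make it positive)
  edge (6, 12)→(15, 8): d=(9,-4) top-left  bias=+0
  edge (15, 8)→(16, 8): d=(1,0) top-left  bias=+0
  edge (16, 8)→(6, 12): d=(-10,4) right/bottom  bias=-1
    (6,4)@(13, 9): e=[1,1,2] → X
    (7,4)@(15, 9): e=[9,1,-6] → .
    (6,5)@(13, 11): e=[19,3,-18] → .
  covered (1 px):
    . . . . . . . . .
    . . . . . . . . .
    . . . . . . . . .
    . . . . . . . . .
    . . . . . . X . .
    . . . . . . . . .
    . . . . . . . . .

Final: "outside"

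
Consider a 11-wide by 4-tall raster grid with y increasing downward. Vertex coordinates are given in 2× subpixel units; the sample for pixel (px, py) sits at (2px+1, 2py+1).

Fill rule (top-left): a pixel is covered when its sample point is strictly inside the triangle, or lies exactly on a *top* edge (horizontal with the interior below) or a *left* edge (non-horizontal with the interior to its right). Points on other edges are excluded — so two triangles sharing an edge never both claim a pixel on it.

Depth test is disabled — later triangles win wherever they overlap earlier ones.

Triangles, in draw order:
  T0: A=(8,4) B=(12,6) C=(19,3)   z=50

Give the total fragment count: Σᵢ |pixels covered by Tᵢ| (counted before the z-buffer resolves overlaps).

T0:
  2·area = 26  (B↔C swapped to make it positive)
  edge (8, 4)→(19, 3): d=(11,-1) top-left  bias=+0
  edge (19, 3)→(12, 6): d=(-7,3) right/bottom  bias=-1
  edge (12, 6)→(8, 4): d=(-4,-2) top-left  bias=+0
    (9,1)@(19, 3): e=[0,0,26] → ·  [on edge]
    (5,2)@(11, 5): e=[14,10,2] → #
    (6,2)@(13, 5): e=[16,4,6] → #
    (7,2)@(15, 5): e=[18,-2,10] → ·
    (5,3)@(11, 7): e=[36,-4,-6] → ·
    (6,3)@(13, 7): e=[38,-10,-2] → ·
  covered (2 px):
    · · · · · · · · · · ·
    · · · · · · · · · · ·
    · · · · · # # · · · ·
    · · · · · · · · · · ·

Result: 2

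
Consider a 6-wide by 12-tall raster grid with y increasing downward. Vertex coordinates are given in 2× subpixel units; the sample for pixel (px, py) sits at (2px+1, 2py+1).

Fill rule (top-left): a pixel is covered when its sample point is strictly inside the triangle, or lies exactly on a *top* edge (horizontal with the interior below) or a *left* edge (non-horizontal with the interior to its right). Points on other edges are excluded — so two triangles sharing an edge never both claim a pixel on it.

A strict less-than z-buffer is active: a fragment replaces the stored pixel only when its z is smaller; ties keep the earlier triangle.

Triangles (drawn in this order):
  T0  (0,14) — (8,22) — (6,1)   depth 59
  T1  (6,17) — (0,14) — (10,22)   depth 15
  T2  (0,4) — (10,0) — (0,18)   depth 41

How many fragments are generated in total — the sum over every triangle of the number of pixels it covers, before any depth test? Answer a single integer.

T0:
  2·area = 152  (B↔C swapped to make it positive)
  edge (0, 14)→(6, 1): d=(6,-13) top-left  bias=+0
  edge (6, 1)→(8, 22): d=(2,21) right/bottom  bias=-1
  edge (8, 22)→(0, 14): d=(-8,-8) top-left  bias=+0
    (2,2)@(5, 5): e=[11,29,112] → X
    (3,2)@(7, 5): e=[37,-13,128] → .
    (2,3)@(5, 7): e=[23,33,96] → X
    (3,3)@(7, 7): e=[49,-9,112] → .
    (1,4)@(3, 9): e=[9,79,64] → X
    (3,4)@(7, 9): e=[61,-5,96] → .
    (1,5)@(3, 11): e=[21,83,48] → X
    (3,5)@(7, 11): e=[73,-1,80] → .
    (0,6)@(1, 13): e=[7,129,16] → X
    (3,6)@(7, 13): e=[85,3,64] → X
    (4,6)@(9, 13): e=[111,-39,80] → .
    (0,7)@(1, 15): e=[19,133,0] → X  [on edge]
    (1,8)@(3, 17): e=[57,95,0] → X  [on edge]
    (2,9)@(5, 19): e=[95,57,0] → X  [on edge]
    (3,10)@(7, 21): e=[133,19,0] → X  [on edge]
    (4,11)@(9, 23): e=[171,-19,0] → .  [on edge]
  covered (20 px):
    . . . . . .
    . . . . . .
    . . X . . .
    . . X . . .
    . X X . . .
    . X X . . .
    X X X X . .
    X X X X . .
    . X X X . .
    . . X X . .
    . . . X . .
    . . . . . .
T1:
  2·area = 18  (B↔C swapped to make it positive)
  edge (6, 17)→(10, 22): d=(4,5) right/bottom  bias=-1
  edge (10, 22)→(0, 14): d=(-10,-8) top-left  bias=+0
  edge (0, 14)→(6, 17): d=(6,3) right/bottom  bias=-1
    (2,8)@(5, 17): e=[5,10,3] → X
    (3,8)@(7, 17): e=[-5,26,-3] → .
    (2,9)@(5, 19): e=[13,-10,15] → .
    (3,9)@(7, 19): e=[3,6,9] → X
    (4,9)@(9, 19): e=[-7,22,3] → .
    (3,10)@(7, 21): e=[11,-14,21] → .
    (4,10)@(9, 21): e=[1,2,15] → X
    (5,10)@(11, 21): e=[-9,18,9] → .
    (4,11)@(9, 23): e=[9,-18,27] → .
  covered (3 px):
    . . . . . .
    . . . . . .
    . . . . . .
    . . . . . .
    . . . . . .
    . . . . . .
    . . . . . .
    . . . . . .
    . . X . . .
    . . . X . .
    . . . . X .
    . . . . . .
T2:
  2·area = 140
  edge (0, 4)→(10, 0): d=(10,-4) top-left  bias=+0
  edge (10, 0)→(0, 18): d=(-10,18) right/bottom  bias=-1
  edge (0, 18)→(0, 4): d=(0,-14) top-left  bias=+0
    (4,0)@(9, 1): e=[6,8,126] → X
    (5,0)@(11, 1): e=[14,-28,154] → .
    (1,1)@(3, 3): e=[2,96,42] → X
    (2,1)@(5, 3): e=[10,60,70] → X
    (3,1)@(7, 3): e=[18,24,98] → X
    (4,1)@(9, 3): e=[26,-12,126] → .
    (0,2)@(1, 5): e=[14,112,14] → X
    (4,2)@(9, 5): e=[46,-32,126] → .
    (0,3)@(1, 7): e=[34,92,14] → X
    (3,3)@(7, 7): e=[58,-16,98] → .
    (0,4)@(1, 9): e=[54,72,14] → X
    (2,4)@(5, 9): e=[70,0,70] → .  [on edge]
  covered (17 px):
    . . . . X .
    . X X X . .
    X X X X . .
    X X X . . .
    X X . . . .
    X X . . . .
    X . . . . .
    X . . . . .
    . . . . . .
    . . . . . .
    . . . . . .
    . . . . . .

Result: 40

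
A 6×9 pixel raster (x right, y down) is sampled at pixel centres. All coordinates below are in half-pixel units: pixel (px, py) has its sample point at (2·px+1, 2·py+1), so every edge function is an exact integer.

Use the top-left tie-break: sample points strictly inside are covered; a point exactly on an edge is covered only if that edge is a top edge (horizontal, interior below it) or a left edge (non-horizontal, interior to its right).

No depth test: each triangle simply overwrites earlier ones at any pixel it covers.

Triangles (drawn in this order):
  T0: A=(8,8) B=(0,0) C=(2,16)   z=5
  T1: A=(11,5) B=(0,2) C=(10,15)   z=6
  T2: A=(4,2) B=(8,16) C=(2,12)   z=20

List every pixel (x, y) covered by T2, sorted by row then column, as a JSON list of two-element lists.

T0:
  2·area = 112  (B↔C swapped to make it positive)
  edge (8, 8)→(2, 16): d=(-6,8) right/bottom  bias=-1
  edge (2, 16)→(0, 0): d=(-2,-16) top-left  bias=+0
  edge (0, 0)→(8, 8): d=(8,8) right/bottom  bias=-1
    (0,0)@(1, 1): e=[98,14,0] → ·  [on edge]
    (0,1)@(1, 3): e=[86,10,16] → █
    (1,1)@(3, 3): e=[70,42,0] → ·  [on edge]
    (0,2)@(1, 5): e=[74,6,32] → █
    (1,2)@(3, 5): e=[58,38,16] → █
    (2,2)@(5, 5): e=[42,70,0] → ·  [on edge]
    (0,3)@(1, 7): e=[62,2,48] → █
    (2,3)@(5, 7): e=[30,66,16] → █
    (3,3)@(7, 7): e=[14,98,0] → ·  [on edge]
    (0,4)@(1, 9): e=[50,-2,64] → ·
    (1,4)@(3, 9): e=[34,30,48] → █
    (3,4)@(7, 9): e=[2,94,16] → █
    (4,4)@(9, 9): e=[-14,126,0] → ·  [on edge]
    (5,5)@(11, 11): e=[-42,154,0] → ·  [on edge]
  covered (12 px):
    · · · · · ·
    █ · · · · ·
    █ █ · · · ·
    █ █ █ · · ·
    · █ █ █ · ·
    · █ █ · · ·
    · █ · · · ·
    · · · · · ·
    · · · · · ·
T1:
  2·area = 113  (B↔C swapped to make it positive)
  edge (11, 5)→(10, 15): d=(-1,10) right/bottom  bias=-1
  edge (10, 15)→(0, 2): d=(-10,-13) top-left  bias=+0
  edge (0, 2)→(11, 5): d=(11,3) right/bottom  bias=-1
    (0,1)@(1, 3): e=[102,3,8] → █
    (1,1)@(3, 3): e=[82,29,2] → █
    (2,1)@(5, 3): e=[62,55,-4] → ·
    (0,2)@(1, 5): e=[100,-17,30] → ·
    (1,2)@(3, 5): e=[80,9,24] → █
    (2,2)@(5, 5): e=[60,35,18] → █
    (3,2)@(7, 5): e=[40,61,12] → █
    (4,2)@(9, 5): e=[20,87,6] → █
    (5,2)@(11, 5): e=[0,113,0] → ·  [on edge]
    (1,3)@(3, 7): e=[78,-11,46] → ·
    (2,3)@(5, 7): e=[58,15,40] → █
    (5,3)@(11, 7): e=[-2,93,22] → ·
  covered (14 px):
    · · · · · ·
    █ █ · · · ·
    · █ █ █ █ ·
    · · █ █ █ ·
    · · · █ █ ·
    · · · █ █ ·
    · · · · █ ·
    · · · · · ·
    · · · · · ·
T2:
  2·area = 68
  edge (4, 2)→(8, 16): d=(4,14) right/bottom  bias=-1
  edge (8, 16)→(2, 12): d=(-6,-4) top-left  bias=+0
  edge (2, 12)→(4, 2): d=(2,-10) top-left  bias=+0
    (1,3)@(3, 7): e=[34,34,0] → █  [on edge]
    (2,3)@(5, 7): e=[6,42,20] → █
    (3,3)@(7, 7): e=[-22,50,40] → ·
    (1,4)@(3, 9): e=[42,22,4] → █
    (3,4)@(7, 9): e=[-14,38,44] → ·
    (1,5)@(3, 11): e=[50,10,8] → █
    (3,5)@(7, 11): e=[-6,26,48] → ·
    (1,6)@(3, 13): e=[58,-2,12] → ·
    (2,6)@(5, 13): e=[30,6,32] → █
    (3,6)@(7, 13): e=[2,14,52] → █
    (4,6)@(9, 13): e=[-26,22,72] → ·
    (2,7)@(5, 15): e=[38,-6,36] → ·
    (0,8)@(1, 17): e=[102,-34,0] → ·  [on edge]
  covered (9 px):
    · · · · · ·
    · · · · · ·
    · · · · · ·
    · █ █ · · ·
    · █ █ · · ·
    · █ █ · · ·
    · · █ █ · ·
    · · · █ · ·
    · · · · · ·

Result: [[1,3],[2,3],[1,4],[2,4],[1,5],[2,5],[2,6],[3,6],[3,7]]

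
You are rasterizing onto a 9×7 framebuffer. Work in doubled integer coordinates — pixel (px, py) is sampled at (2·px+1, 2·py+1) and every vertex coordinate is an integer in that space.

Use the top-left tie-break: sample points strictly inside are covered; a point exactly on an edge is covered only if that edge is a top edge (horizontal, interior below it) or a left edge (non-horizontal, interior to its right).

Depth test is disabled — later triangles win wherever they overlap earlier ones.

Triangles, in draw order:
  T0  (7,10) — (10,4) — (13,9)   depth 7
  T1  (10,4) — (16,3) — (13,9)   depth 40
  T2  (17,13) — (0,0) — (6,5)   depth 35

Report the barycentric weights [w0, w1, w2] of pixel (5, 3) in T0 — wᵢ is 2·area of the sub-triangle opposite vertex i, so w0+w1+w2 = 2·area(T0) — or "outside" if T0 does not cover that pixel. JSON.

T0:
  2·area = 33
  edge (7, 10)→(10, 4): d=(3,-6) top-left  bias=+0
  edge (10, 4)→(13, 9): d=(3,5) right/bottom  bias=-1
  edge (13, 9)→(7, 10): d=(-6,1) right/bottom  bias=-1
    (4,3)@(9, 7): e=[3,14,16] → X
    (5,3)@(11, 7): e=[15,4,14] → X
    (6,3)@(13, 7): e=[27,-6,12] → .
    (4,4)@(9, 9): e=[9,20,4] → X
    (6,4)@(13, 9): e=[33,0,0] → .  [on edge]
    (0,5)@(1, 11): e=[-33,66,0] → .  [on edge]
    (4,5)@(9, 11): e=[15,26,-8] → .
    (5,5)@(11, 11): e=[27,16,-10] → .
  covered (4 px):
    . . . . . . . . .
    . . . . . . . . .
    . . . . . . . . .
    . . . . X X . . .
    . . . . X X . . .
    . . . . . . . . .
    . . . . . . . . .
T1:
  2·area = 33
  edge (10, 4)→(16, 3): d=(6,-1) top-left  bias=+0
  edge (16, 3)→(13, 9): d=(-3,6) right/bottom  bias=-1
  edge (13, 9)→(10, 4): d=(-3,-5) top-left  bias=+0
    (8,0)@(17, 1): e=[-11,0,44] → .  [on edge]
    (5,2)@(11, 5): e=[7,24,2] → X
    (6,2)@(13, 5): e=[9,12,12] → X
    (7,2)@(15, 5): e=[11,0,22] → .  [on edge]
    (5,3)@(11, 7): e=[19,18,-4] → .
    (6,3)@(13, 7): e=[21,6,6] → X
    (7,3)@(15, 7): e=[23,-6,16] → .
    (6,4)@(13, 9): e=[33,0,0] → .  [on edge]
    (5,6)@(11, 13): e=[55,0,-22] → .  [on edge]
  covered (3 px):
    . . . . . . . . .
    . . . . . . . . .
    . . . . . X X . .
    . . . . . . X . .
    . . . . . . . . .
    . . . . . . . . .
    . . . . . . . . .
T2:
  2·area = 7  (B↔C swapped to make it positive)
  edge (17, 13)→(6, 5): d=(-11,-8) top-left  bias=+0
  edge (6, 5)→(0, 0): d=(-6,-5) top-left  bias=+0
  edge (0, 0)→(17, 13): d=(17,13) right/bottom  bias=-1
    (4,3)@(9, 7): e=[2,3,2] → X
    (5,3)@(11, 7): e=[18,13,-24] → .
    (4,4)@(9, 9): e=[-20,-9,36] → .
    (8,6)@(17, 13): e=[0,7,0] → .  [on edge]
  covered (1 px):
    . . . . . . . . .
    . . . . . . . . .
    . . . . . . . . .
    . . . . X . . . .
    . . . . . . . . .
    . . . . . . . . .
    . . . . . . . . .

Final: [4,14,15]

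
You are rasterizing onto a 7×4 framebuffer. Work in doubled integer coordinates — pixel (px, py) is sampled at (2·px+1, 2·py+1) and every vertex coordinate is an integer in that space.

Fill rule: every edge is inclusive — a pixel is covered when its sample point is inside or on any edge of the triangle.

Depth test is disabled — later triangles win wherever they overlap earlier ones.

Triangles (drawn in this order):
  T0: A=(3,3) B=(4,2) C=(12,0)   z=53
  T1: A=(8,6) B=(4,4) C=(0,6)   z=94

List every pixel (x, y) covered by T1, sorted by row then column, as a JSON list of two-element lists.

T0:
  2·area = 6
  edge (3, 3)→(4, 2): d=(1,-1) inclusive
  edge (4, 2)→(12, 0): d=(8,-2) inclusive
  edge (12, 0)→(3, 3): d=(-9,3) inclusive
    (2,0)@(5, 1): e=[0,-6,12] → ·  [on edge]
    (4,0)@(9, 1): e=[4,2,0] → █  [on edge]
    (5,0)@(11, 1): e=[6,6,-6] → ·
    (1,1)@(3, 3): e=[0,6,0] → █  [on edge]
    (2,1)@(5, 3): e=[2,10,-6] → ·
    (4,1)@(9, 3): e=[6,18,-18] → ·
    (0,2)@(1, 5): e=[0,18,-12] → ·  [on edge]
    (1,2)@(3, 5): e=[2,22,-18] → ·
  covered (2 px):
    · · · · █ · ·
    · █ · · · · ·
    · · · · · · ·
    · · · · · · ·
T1:
  2·area = 16  (B↔C swapped to make it positive)
  edge (8, 6)→(0, 6): d=(-8,0) inclusive
  edge (0, 6)→(4, 4): d=(4,-2) inclusive
  edge (4, 4)→(8, 6): d=(4,2) inclusive
    (1,2)@(3, 5): e=[8,2,6] → █
    (2,2)@(5, 5): e=[8,6,2] → █
    (3,2)@(7, 5): e=[8,10,-2] → ·
    (1,3)@(3, 7): e=[-8,10,14] → ·
    (2,3)@(5, 7): e=[-8,14,10] → ·
  covered (2 px):
    · · · · · · ·
    · · · · · · ·
    · █ █ · · · ·
    · · · · · · ·

Answer: [[1,2],[2,2]]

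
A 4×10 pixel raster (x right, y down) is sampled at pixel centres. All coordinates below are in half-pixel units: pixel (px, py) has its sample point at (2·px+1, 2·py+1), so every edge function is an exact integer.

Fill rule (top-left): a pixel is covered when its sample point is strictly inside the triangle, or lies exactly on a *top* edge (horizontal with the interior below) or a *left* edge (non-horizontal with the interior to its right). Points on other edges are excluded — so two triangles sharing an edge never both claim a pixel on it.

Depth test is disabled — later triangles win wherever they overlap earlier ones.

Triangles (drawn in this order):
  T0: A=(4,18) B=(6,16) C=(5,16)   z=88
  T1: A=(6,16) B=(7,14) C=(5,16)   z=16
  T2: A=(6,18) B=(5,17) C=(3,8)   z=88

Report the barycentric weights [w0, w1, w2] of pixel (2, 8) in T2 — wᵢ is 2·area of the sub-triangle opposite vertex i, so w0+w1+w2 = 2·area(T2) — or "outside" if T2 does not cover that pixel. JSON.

T0:
  2·area = 2  (B↔C swapped to make it positive)
  edge (4, 18)→(5, 16): d=(1,-2) top-left  bias=+0
  edge (5, 16)→(6, 16): d=(1,0) top-left  bias=+0
  edge (6, 16)→(4, 18): d=(-2,2) right/bottom  bias=-1
    (3,7)@(7, 15): e=[3,-1,0] → .  [on edge]
    (2,8)@(5, 17): e=[1,1,0] → .  [on edge]
    (1,9)@(3, 19): e=[-1,3,0] → .  [on edge]
  covered (0 px):
    . . . .
    . . . .
    . . . .
    . . . .
    . . . .
    . . . .
    . . . .
    . . . .
    . . . .
    . . . .
T1:
  2·area = 2  (B↔C swapped to make it positive)
  edge (6, 16)→(5, 16): d=(-1,0) right/bottom  bias=-1
  edge (5, 16)→(7, 14): d=(2,-2) top-left  bias=+0
  edge (7, 14)→(6, 16): d=(-1,2) right/bottom  bias=-1
  covered (0 px):
    . . . .
    . . . .
    . . . .
    . . . .
    . . . .
    . . . .
    . . . .
    . . . .
    . . . .
    . . . .
T2:
  2·area = 7
  edge (6, 18)→(5, 17): d=(-1,-1) top-left  bias=+0
  edge (5, 17)→(3, 8): d=(-2,-9) top-left  bias=+0
  edge (3, 8)→(6, 18): d=(3,10) right/bottom  bias=-1
    (0,6)@(1, 13): e=[0,-28,35] → .  [on edge]
    (1,7)@(3, 15): e=[0,-14,21] → .  [on edge]
    (2,7)@(5, 15): e=[2,4,1] → X
    (3,7)@(7, 15): e=[4,22,-19] → .
    (2,8)@(5, 17): e=[0,0,7] → X  [on edge]
    (3,8)@(7, 17): e=[2,18,-13] → .
    (2,9)@(5, 19): e=[-2,-4,13] → .
    (3,9)@(7, 19): e=[0,14,-7] → .  [on edge]
  covered (2 px):
    . . . .
    . . . .
    . . . .
    . . . .
    . . . .
    . . . .
    . . . .
    . . X .
    . . X .
    . . . .

Result: [0,7,0]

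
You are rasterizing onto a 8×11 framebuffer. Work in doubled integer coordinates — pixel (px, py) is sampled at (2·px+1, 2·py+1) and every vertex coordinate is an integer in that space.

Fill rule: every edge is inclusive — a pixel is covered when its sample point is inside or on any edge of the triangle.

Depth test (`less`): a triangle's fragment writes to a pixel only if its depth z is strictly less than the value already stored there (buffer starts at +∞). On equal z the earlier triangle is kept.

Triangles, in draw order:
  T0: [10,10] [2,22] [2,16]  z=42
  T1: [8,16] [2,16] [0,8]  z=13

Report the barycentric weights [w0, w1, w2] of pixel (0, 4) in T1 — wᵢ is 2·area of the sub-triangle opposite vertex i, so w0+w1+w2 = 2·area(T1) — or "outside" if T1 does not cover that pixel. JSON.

T0:
  2·area = 48
  edge (10, 10)→(2, 22): d=(-8,12) inclusive
  edge (2, 22)→(2, 16): d=(0,-6) inclusive
  edge (2, 16)→(10, 10): d=(8,-6) inclusive
    (4,5)@(9, 11): e=[4,42,2] → X
    (5,5)@(11, 11): e=[-20,54,14] → .
    (3,6)@(7, 13): e=[12,30,6] → X
    (4,6)@(9, 13): e=[-12,42,18] → .
    (2,7)@(5, 15): e=[20,18,10] → X
    (3,7)@(7, 15): e=[-4,30,22] → .
    (1,8)@(3, 17): e=[28,6,14] → X
    (3,8)@(7, 17): e=[-20,30,38] → .
    (1,9)@(3, 19): e=[12,6,30] → X
    (2,9)@(5, 19): e=[-12,18,42] → .
    (1,10)@(3, 21): e=[-4,6,46] → .
  covered (6 px):
    . . . . . . . .
    . . . . . . . .
    . . . . . . . .
    . . . . . . . .
    . . . . . . . .
    . . . . X . . .
    . . . X . . . .
    . . X . . . . .
    . X X . . . . .
    . X . . . . . .
    . . . . . . . .
T1:
  2·area = 48
  edge (8, 16)→(2, 16): d=(-6,0) inclusive
  edge (2, 16)→(0, 8): d=(-2,-8) inclusive
  edge (0, 8)→(8, 16): d=(8,8) inclusive
    (0,4)@(1, 9): e=[42,6,0] → X  [on edge]
    (1,4)@(3, 9): e=[42,22,-16] → .
    (0,5)@(1, 11): e=[30,2,16] → X
    (1,5)@(3, 11): e=[30,18,0] → X  [on edge]
    (2,5)@(5, 11): e=[30,34,-16] → .
    (0,6)@(1, 13): e=[18,-2,32] → .
    (1,6)@(3, 13): e=[18,14,16] → X
    (2,6)@(5, 13): e=[18,30,0] → X  [on edge]
    (3,6)@(7, 13): e=[18,46,-16] → .
    (1,7)@(3, 15): e=[6,10,32] → X
    (3,7)@(7, 15): e=[6,42,0] → X  [on edge]
    (4,7)@(9, 15): e=[6,58,-16] → .
    (4,8)@(9, 17): e=[-6,54,0] → .  [on edge]
    (5,9)@(11, 19): e=[-18,66,0] → .  [on edge]
    (6,10)@(13, 21): e=[-30,78,0] → .  [on edge]
  covered (8 px):
    . . . . . . . .
    . . . . . . . .
    . . . . . . . .
    . . . . . . . .
    X . . . . . . .
    X X . . . . . .
    . X X . . . . .
    . X X X . . . .
    . . . . . . . .
    . . . . . . . .
    . . . . . . . .

Answer: [6,0,42]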